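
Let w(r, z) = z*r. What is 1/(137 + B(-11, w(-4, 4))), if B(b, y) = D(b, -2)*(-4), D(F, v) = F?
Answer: 1/181 ≈ 0.0055249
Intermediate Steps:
w(r, z) = r*z
B(b, y) = -4*b (B(b, y) = b*(-4) = -4*b)
1/(137 + B(-11, w(-4, 4))) = 1/(137 - 4*(-11)) = 1/(137 + 44) = 1/181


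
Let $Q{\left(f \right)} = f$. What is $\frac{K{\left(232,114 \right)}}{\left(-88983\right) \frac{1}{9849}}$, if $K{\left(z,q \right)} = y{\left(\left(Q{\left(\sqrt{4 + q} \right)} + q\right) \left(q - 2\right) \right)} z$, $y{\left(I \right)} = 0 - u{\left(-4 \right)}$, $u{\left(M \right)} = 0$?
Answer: $0$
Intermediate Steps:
$y{\left(I \right)} = 0$ ($y{\left(I \right)} = 0 - 0 = 0 + 0 = 0$)
$K{\left(z,q \right)} = 0$ ($K{\left(z,q \right)} = 0 z = 0$)
$\frac{K{\left(232,114 \right)}}{\left(-88983\right) \frac{1}{9849}} = \frac{0}{\left(-88983\right) \frac{1}{9849}} = \frac{0}{- \frac{29661}{3283}} = 0 \left(- \frac{3283}{29661}\right) = 0$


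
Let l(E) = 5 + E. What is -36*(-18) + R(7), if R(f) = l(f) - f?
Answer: 653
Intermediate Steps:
R(f) = 5 (R(f) = (5 + f) - f = 5)
-36*(-18) + R(7) = -36*(-18) + 5 = 648 + 5 = 653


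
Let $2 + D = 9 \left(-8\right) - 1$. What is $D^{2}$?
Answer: $5625$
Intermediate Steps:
$D = -75$ ($D = -2 + \left(9 \left(-8\right) - 1\right) = -2 - 73 = -75$)
$D^{2} = \left(-75\right)^{2} = 5625$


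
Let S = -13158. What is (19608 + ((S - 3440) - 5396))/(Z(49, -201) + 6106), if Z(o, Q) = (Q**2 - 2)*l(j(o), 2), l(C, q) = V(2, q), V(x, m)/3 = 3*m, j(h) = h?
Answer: -1193/366644 ≈ -0.0032538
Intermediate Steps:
V(x, m) = 9*m (V(x, m) = 3*(3*m) = 9*m)
l(C, q) = 9*q
Z(o, Q) = -36 + 18*Q**2 (Z(o, Q) = (Q**2 - 2)*(9*2) = (-2 + Q**2)*18 = -36 + 18*Q**2)
(19608 + ((S - 3440) - 5396))/(Z(49, -201) + 6106) = (19608 + ((-13158 - 3440) - 5396))/((-36 + 18*(-201)**2) + 6106) = (19608 + (-16598 - 5396))/((-36 + 18*40401) + 6106) = (19608 - 21994)/((-36 + 727218) + 6106) = -2386/(727182 + 6106) = -2386/733288 = -2386*1/733288 = -1193/366644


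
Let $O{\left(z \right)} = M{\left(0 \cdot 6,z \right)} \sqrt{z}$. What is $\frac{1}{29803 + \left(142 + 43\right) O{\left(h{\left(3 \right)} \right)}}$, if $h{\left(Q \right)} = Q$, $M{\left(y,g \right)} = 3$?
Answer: $\frac{29803}{887294734} - \frac{555 \sqrt{3}}{887294734} \approx 3.2505 \cdot 10^{-5}$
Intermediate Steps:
$O{\left(z \right)} = 3 \sqrt{z}$
$\frac{1}{29803 + \left(142 + 43\right) O{\left(h{\left(3 \right)} \right)}} = \frac{1}{29803 + \left(142 + 43\right) 3 \sqrt{3}} = \frac{1}{29803 + 185 \cdot 3 \sqrt{3}} = \frac{1}{29803 + 555 \sqrt{3}}$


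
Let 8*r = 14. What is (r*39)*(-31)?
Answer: -8463/4 ≈ -2115.8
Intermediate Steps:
r = 7/4 (r = (⅛)*14 = 7/4 ≈ 1.7500)
(r*39)*(-31) = ((7/4)*39)*(-31) = (273/4)*(-31) = -8463/4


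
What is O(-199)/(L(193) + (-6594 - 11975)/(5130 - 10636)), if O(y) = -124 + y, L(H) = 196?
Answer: -1778438/1097745 ≈ -1.6201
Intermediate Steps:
O(-199)/(L(193) + (-6594 - 11975)/(5130 - 10636)) = (-124 - 199)/(196 + (-6594 - 11975)/(5130 - 10636)) = -323/(196 - 18569/(-5506)) = -323/(196 - 18569*(-1/5506)) = -323/(196 + 18569/5506) = -323/1097745/5506 = -323*5506/1097745 = -1778438/1097745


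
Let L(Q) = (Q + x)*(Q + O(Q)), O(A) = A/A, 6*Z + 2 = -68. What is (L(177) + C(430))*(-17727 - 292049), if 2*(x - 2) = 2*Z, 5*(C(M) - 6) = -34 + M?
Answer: -138797615008/15 ≈ -9.2532e+9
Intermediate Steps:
Z = -35/3 (Z = -⅓ + (⅙)*(-68) = -⅓ - 34/3 = -35/3 ≈ -11.667)
C(M) = -⅘ + M/5 (C(M) = 6 + (-34 + M)/5 = 6 + (-34/5 + M/5) = -⅘ + M/5)
O(A) = 1
x = -29/3 (x = 2 + (2*(-35/3))/2 = 2 + (½)*(-70/3) = 2 - 35/3 = -29/3 ≈ -9.6667)
L(Q) = (1 + Q)*(-29/3 + Q) (L(Q) = (Q - 29/3)*(Q + 1) = (-29/3 + Q)*(1 + Q) = (1 + Q)*(-29/3 + Q))
(L(177) + C(430))*(-17727 - 292049) = ((-29/3 + 177² - 26/3*177) + (-⅘ + (⅕)*430))*(-17727 - 292049) = ((-29/3 + 31329 - 1534) + (-⅘ + 86))*(-309776) = (89356/3 + 426/5)*(-309776) = (448058/15)*(-309776) = -138797615008/15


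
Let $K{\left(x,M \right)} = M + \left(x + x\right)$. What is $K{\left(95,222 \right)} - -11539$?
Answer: $11951$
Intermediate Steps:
$K{\left(x,M \right)} = M + 2 x$
$K{\left(95,222 \right)} - -11539 = \left(222 + 2 \cdot 95\right) - -11539 = \left(222 + 190\right) + 11539 = 412 + 11539 = 11951$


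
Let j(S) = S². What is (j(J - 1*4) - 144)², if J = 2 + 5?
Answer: 18225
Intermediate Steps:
J = 7
(j(J - 1*4) - 144)² = ((7 - 1*4)² - 144)² = ((7 - 4)² - 144)² = (3² - 144)² = (9 - 144)² = (-135)² = 18225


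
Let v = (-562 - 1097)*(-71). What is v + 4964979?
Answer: 5082768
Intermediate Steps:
v = 117789 (v = -1659*(-71) = 117789)
v + 4964979 = 117789 + 4964979 = 5082768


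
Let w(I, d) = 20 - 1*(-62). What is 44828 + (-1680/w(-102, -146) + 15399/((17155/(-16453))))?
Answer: 21127838113/703355 ≈ 30039.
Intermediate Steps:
w(I, d) = 82 (w(I, d) = 20 + 62 = 82)
44828 + (-1680/w(-102, -146) + 15399/((17155/(-16453)))) = 44828 + (-1680/82 + 15399/((17155/(-16453)))) = 44828 + (-1680*1/82 + 15399/((17155*(-1/16453)))) = 44828 + (-840/41 + 15399/(-17155/16453)) = 44828 + (-840/41 + 15399*(-16453/17155)) = 44828 + (-840/41 - 253359747/17155) = 44828 - 10402159827/703355 = 21127838113/703355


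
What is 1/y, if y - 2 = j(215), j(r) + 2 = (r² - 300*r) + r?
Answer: -1/18060 ≈ -5.5371e-5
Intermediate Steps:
j(r) = -2 + r² - 299*r (j(r) = -2 + ((r² - 300*r) + r) = -2 + (r² - 299*r) = -2 + r² - 299*r)
y = -18060 (y = 2 + (-2 + 215² - 299*215) = 2 + (-2 + 46225 - 64285) = 2 - 18062 = -18060)
1/y = 1/(-18060) = -1/18060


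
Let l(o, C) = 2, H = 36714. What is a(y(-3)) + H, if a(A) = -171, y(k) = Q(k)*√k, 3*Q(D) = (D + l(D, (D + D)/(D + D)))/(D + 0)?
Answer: 36543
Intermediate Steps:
Q(D) = (2 + D)/(3*D) (Q(D) = ((D + 2)/(D + 0))/3 = ((2 + D)/D)/3 = (2 + D)/(3*D))
y(k) = (2 + k)/(3*√k) (y(k) = ((2 + k)/(3*k))*√k = (2 + k)/(3*√k))
a(y(-3)) + H = -171 + 36714 = 36543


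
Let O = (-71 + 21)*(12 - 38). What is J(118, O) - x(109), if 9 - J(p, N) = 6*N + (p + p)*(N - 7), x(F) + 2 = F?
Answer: -313046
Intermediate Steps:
x(F) = -2 + F
O = 1300 (O = -50*(-26) = 1300)
J(p, N) = 9 - 6*N - 2*p*(-7 + N) (J(p, N) = 9 - (6*N + (p + p)*(N - 7)) = 9 - (6*N + (2*p)*(-7 + N)) = 9 - (6*N + 2*p*(-7 + N)) = 9 + (-6*N - 2*p*(-7 + N)) = 9 - 6*N - 2*p*(-7 + N))
J(118, O) - x(109) = (9 - 6*1300 + 14*118 - 2*1300*118) - (-2 + 109) = (9 - 7800 + 1652 - 306800) - 1*107 = -312939 - 107 = -313046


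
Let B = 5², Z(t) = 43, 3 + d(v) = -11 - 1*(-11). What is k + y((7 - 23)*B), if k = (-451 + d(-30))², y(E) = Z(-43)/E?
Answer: 82446357/400 ≈ 2.0612e+5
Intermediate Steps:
d(v) = -3 (d(v) = -3 + (-11 - 1*(-11)) = -3 + (-11 + 11) = -3 + 0 = -3)
B = 25
y(E) = 43/E
k = 206116 (k = (-451 - 3)² = (-454)² = 206116)
k + y((7 - 23)*B) = 206116 + 43/(((7 - 23)*25)) = 206116 + 43/((-16*25)) = 206116 + 43/(-400) = 206116 + 43*(-1/400) = 206116 - 43/400 = 82446357/400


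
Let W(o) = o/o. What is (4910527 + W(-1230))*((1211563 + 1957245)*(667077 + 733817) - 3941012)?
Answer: 21798620327670923520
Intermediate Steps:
W(o) = 1
(4910527 + W(-1230))*((1211563 + 1957245)*(667077 + 733817) - 3941012) = (4910527 + 1)*((1211563 + 1957245)*(667077 + 733817) - 3941012) = 4910528*(3168808*1400894 - 3941012) = 4910528*(4439164114352 - 3941012) = 4910528*4439160173340 = 21798620327670923520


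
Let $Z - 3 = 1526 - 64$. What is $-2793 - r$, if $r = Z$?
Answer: $-4258$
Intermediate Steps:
$Z = 1465$ ($Z = 3 + \left(1526 - 64\right) = 3 + 1462 = 1465$)
$r = 1465$
$-2793 - r = -2793 - 1465 = -4258$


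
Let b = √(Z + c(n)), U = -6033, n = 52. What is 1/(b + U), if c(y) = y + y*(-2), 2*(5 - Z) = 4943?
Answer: -4022/24266405 - I*√10074/72799215 ≈ -0.00016574 - 1.3787e-6*I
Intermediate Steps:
Z = -4933/2 (Z = 5 - ½*4943 = 5 - 4943/2 = -4933/2 ≈ -2466.5)
c(y) = -y (c(y) = y - 2*y = -y)
b = I*√10074/2 (b = √(-4933/2 - 1*52) = √(-4933/2 - 52) = √(-5037/2) = I*√10074/2 ≈ 50.185*I)
1/(b + U) = 1/(I*√10074/2 - 6033) = 1/(-6033 + I*√10074/2)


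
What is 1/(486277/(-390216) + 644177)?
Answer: 390216/251367685955 ≈ 1.5524e-6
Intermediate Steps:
1/(486277/(-390216) + 644177) = 1/(486277*(-1/390216) + 644177) = 1/(-486277/390216 + 644177) = 1/(251367685955/390216) = 390216/251367685955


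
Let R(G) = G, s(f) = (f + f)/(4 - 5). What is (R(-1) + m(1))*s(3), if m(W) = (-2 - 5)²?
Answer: -288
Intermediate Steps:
s(f) = -2*f (s(f) = (2*f)/(-1) = (2*f)*(-1) = -2*f)
m(W) = 49 (m(W) = (-7)² = 49)
(R(-1) + m(1))*s(3) = (-1 + 49)*(-2*3) = 48*(-6) = -288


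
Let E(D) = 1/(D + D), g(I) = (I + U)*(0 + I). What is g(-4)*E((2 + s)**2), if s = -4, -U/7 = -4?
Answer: -12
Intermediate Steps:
U = 28 (U = -7*(-4) = 28)
g(I) = I*(28 + I) (g(I) = (I + 28)*(0 + I) = (28 + I)*I = I*(28 + I))
E(D) = 1/(2*D)
g(-4)*E((2 + s)**2) = (-4*(28 - 4))*(1/(2*((2 - 4)**2))) = (-4*24)*(1/(2*((-2)**2))) = -48/4 = -96*1/8 = -12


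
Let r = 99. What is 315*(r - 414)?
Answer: -99225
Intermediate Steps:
315*(r - 414) = 315*(99 - 414) = 315*(-315) = -99225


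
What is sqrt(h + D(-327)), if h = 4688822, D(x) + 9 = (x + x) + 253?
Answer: 2*sqrt(1172103) ≈ 2165.3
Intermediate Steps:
D(x) = 244 + 2*x (D(x) = -9 + ((x + x) + 253) = -9 + (2*x + 253) = -9 + (253 + 2*x) = 244 + 2*x)
sqrt(h + D(-327)) = sqrt(4688822 + (244 + 2*(-327))) = sqrt(4688822 + (244 - 654)) = sqrt(4688822 - 410) = sqrt(4688412) = 2*sqrt(1172103)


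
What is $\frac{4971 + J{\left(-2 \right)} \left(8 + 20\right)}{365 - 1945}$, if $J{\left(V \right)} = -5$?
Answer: $- \frac{4831}{1580} \approx -3.0576$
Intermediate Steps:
$\frac{4971 + J{\left(-2 \right)} \left(8 + 20\right)}{365 - 1945} = \frac{4971 - 5 \left(8 + 20\right)}{365 - 1945} = \frac{4971 - 140}{-1580} = \left(4971 - 140\right) \left(- \frac{1}{1580}\right) = 4831 \left(- \frac{1}{1580}\right) = - \frac{4831}{1580}$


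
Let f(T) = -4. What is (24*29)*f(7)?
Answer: -2784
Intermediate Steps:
(24*29)*f(7) = (24*29)*(-4) = 696*(-4) = -2784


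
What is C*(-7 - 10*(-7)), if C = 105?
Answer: 6615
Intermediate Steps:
C*(-7 - 10*(-7)) = 105*(-7 - 10*(-7)) = 105*(-7 + 70) = 105*63 = 6615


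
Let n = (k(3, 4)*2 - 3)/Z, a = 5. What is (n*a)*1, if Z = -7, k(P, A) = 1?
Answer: 5/7 ≈ 0.71429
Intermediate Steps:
n = 1/7 (n = (1*2 - 3)/(-7) = (2 - 3)*(-1/7) = -1*(-1/7) = 1/7 ≈ 0.14286)
(n*a)*1 = ((1/7)*5)*1 = (5/7)*1 = 5/7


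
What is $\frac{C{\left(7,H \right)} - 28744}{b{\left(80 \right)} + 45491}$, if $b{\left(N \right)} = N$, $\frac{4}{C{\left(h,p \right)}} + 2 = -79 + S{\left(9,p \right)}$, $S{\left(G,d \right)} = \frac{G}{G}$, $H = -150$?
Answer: $- \frac{574881}{911420} \approx -0.63075$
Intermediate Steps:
$S{\left(G,d \right)} = 1$
$C{\left(h,p \right)} = - \frac{1}{20}$ ($C{\left(h,p \right)} = \frac{4}{-2 + \left(-79 + 1\right)} = \frac{4}{-2 - 78} = \frac{4}{-80} = 4 \left(- \frac{1}{80}\right) = - \frac{1}{20}$)
$\frac{C{\left(7,H \right)} - 28744}{b{\left(80 \right)} + 45491} = \frac{- \frac{1}{20} - 28744}{80 + 45491} = - \frac{574881}{20 \cdot 45571} = \left(- \frac{574881}{20}\right) \frac{1}{45571} = - \frac{574881}{911420}$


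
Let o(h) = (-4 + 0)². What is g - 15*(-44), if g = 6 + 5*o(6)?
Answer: 746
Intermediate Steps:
o(h) = 16 (o(h) = (-4)² = 16)
g = 86 (g = 6 + 5*16 = 6 + 80 = 86)
g - 15*(-44) = 86 - 15*(-44) = 86 + 660 = 746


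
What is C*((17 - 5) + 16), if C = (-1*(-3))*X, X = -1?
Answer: -84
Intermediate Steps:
C = -3 (C = -1*(-3)*(-1) = 3*(-1) = -3)
C*((17 - 5) + 16) = -3*((17 - 5) + 16) = -3*(12 + 16) = -3*28 = -84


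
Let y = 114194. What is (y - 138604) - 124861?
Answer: -149271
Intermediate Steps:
(y - 138604) - 124861 = (114194 - 138604) - 124861 = -24410 - 124861 = -149271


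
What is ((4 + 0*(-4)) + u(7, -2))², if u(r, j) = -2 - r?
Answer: 25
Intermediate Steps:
((4 + 0*(-4)) + u(7, -2))² = ((4 + 0*(-4)) + (-2 - 1*7))² = ((4 + 0) + (-2 - 7))² = (4 - 9)² = (-5)² = 25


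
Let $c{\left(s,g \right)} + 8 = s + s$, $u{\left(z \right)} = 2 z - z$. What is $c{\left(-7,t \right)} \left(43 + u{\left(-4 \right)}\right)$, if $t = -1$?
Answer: $-858$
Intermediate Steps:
$u{\left(z \right)} = z$
$c{\left(s,g \right)} = -8 + 2 s$ ($c{\left(s,g \right)} = -8 + \left(s + s\right) = -8 + 2 s$)
$c{\left(-7,t \right)} \left(43 + u{\left(-4 \right)}\right) = \left(-8 + 2 \left(-7\right)\right) \left(43 - 4\right) = \left(-8 - 14\right) 39 = \left(-22\right) 39 = -858$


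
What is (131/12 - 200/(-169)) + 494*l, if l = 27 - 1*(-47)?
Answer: 74160107/2028 ≈ 36568.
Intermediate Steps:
l = 74 (l = 27 + 47 = 74)
(131/12 - 200/(-169)) + 494*l = (131/12 - 200/(-169)) + 494*74 = (131*(1/12) - 200*(-1/169)) + 36556 = (131/12 + 200/169) + 36556 = 24539/2028 + 36556 = 74160107/2028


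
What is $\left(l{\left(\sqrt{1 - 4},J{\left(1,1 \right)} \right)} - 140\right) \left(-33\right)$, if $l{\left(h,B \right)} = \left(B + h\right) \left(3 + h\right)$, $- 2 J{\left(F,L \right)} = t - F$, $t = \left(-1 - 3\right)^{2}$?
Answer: $\frac{10923}{2} + \frac{297 i \sqrt{3}}{2} \approx 5461.5 + 257.21 i$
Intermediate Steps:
$t = 16$ ($t = \left(-4\right)^{2} = 16$)
$J{\left(F,L \right)} = -8 + \frac{F}{2}$ ($J{\left(F,L \right)} = - \frac{16 - F}{2} = -8 + \frac{F}{2}$)
$l{\left(h,B \right)} = \left(3 + h\right) \left(B + h\right)$
$\left(l{\left(\sqrt{1 - 4},J{\left(1,1 \right)} \right)} - 140\right) \left(-33\right) = \left(\left(\left(\sqrt{1 - 4}\right)^{2} + 3 \left(-8 + \frac{1}{2} \cdot 1\right) + 3 \sqrt{1 - 4} + \left(-8 + \frac{1}{2} \cdot 1\right) \sqrt{1 - 4}\right) - 140\right) \left(-33\right) = \left(\left(\left(\sqrt{-3}\right)^{2} + 3 \left(-8 + \frac{1}{2}\right) + 3 \sqrt{-3} + \left(-8 + \frac{1}{2}\right) \sqrt{-3}\right) - 140\right) \left(-33\right) = \left(\left(\left(i \sqrt{3}\right)^{2} + 3 \left(- \frac{15}{2}\right) + 3 i \sqrt{3} - \frac{15 i \sqrt{3}}{2}\right) - 140\right) \left(-33\right) = \left(\left(-3 - \frac{45}{2} + 3 i \sqrt{3} - \frac{15 i \sqrt{3}}{2}\right) - 140\right) \left(-33\right) = \left(\left(- \frac{51}{2} - \frac{9 i \sqrt{3}}{2}\right) - 140\right) \left(-33\right) = \left(- \frac{331}{2} - \frac{9 i \sqrt{3}}{2}\right) \left(-33\right) = \frac{10923}{2} + \frac{297 i \sqrt{3}}{2}$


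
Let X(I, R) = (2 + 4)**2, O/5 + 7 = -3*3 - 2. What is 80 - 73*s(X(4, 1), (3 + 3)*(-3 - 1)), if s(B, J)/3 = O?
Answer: 19790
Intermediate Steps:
O = -90 (O = -35 + 5*(-3*3 - 2) = -35 + 5*(-9 - 2) = -35 + 5*(-11) = -35 - 55 = -90)
X(I, R) = 36 (X(I, R) = 6**2 = 36)
s(B, J) = -270 (s(B, J) = 3*(-90) = -270)
80 - 73*s(X(4, 1), (3 + 3)*(-3 - 1)) = 80 - 73*(-270) = 80 + 19710 = 19790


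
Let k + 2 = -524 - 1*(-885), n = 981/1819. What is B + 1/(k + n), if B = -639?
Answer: -417905459/654002 ≈ -639.00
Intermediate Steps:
n = 981/1819 (n = 981*(1/1819) = 981/1819 ≈ 0.53931)
k = 359 (k = -2 + (-524 - 1*(-885)) = -2 + (-524 + 885) = -2 + 361 = 359)
B + 1/(k + n) = -639 + 1/(359 + 981/1819) = -639 + 1/(654002/1819) = -639 + 1819/654002 = -417905459/654002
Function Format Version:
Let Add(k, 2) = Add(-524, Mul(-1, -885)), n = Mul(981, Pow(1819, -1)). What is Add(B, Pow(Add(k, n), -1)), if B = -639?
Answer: Rational(-417905459, 654002) ≈ -639.00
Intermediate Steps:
n = Rational(981, 1819) (n = Mul(981, Rational(1, 1819)) = Rational(981, 1819) ≈ 0.53931)
k = 359 (k = Add(-2, Add(-524, Mul(-1, -885))) = Add(-2, Add(-524, 885)) = Add(-2, 361) = 359)
Add(B, Pow(Add(k, n), -1)) = Add(-639, Pow(Add(359, Rational(981, 1819)), -1)) = Add(-639, Pow(Rational(654002, 1819), -1)) = Add(-639, Rational(1819, 654002)) = Rational(-417905459, 654002)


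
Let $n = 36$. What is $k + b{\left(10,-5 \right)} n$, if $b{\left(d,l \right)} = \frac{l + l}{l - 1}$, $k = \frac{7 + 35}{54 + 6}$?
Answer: $\frac{607}{10} \approx 60.7$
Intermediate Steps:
$k = \frac{7}{10}$ ($k = \frac{42}{60} = 42 \cdot \frac{1}{60} = \frac{7}{10} \approx 0.7$)
$b{\left(d,l \right)} = \frac{2 l}{-1 + l}$
$k + b{\left(10,-5 \right)} n = \frac{7}{10} + 2 \left(-5\right) \frac{1}{-1 - 5} \cdot 36 = \frac{7}{10} + 2 \left(-5\right) \frac{1}{-6} \cdot 36 = \frac{7}{10} + 2 \left(-5\right) \left(- \frac{1}{6}\right) 36 = \frac{7}{10} + \frac{5}{3} \cdot 36 = \frac{7}{10} + 60 = \frac{607}{10}$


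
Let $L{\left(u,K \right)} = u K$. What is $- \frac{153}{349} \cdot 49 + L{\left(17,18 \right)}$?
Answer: $\frac{99297}{349} \approx 284.52$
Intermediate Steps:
$L{\left(u,K \right)} = K u$
$- \frac{153}{349} \cdot 49 + L{\left(17,18 \right)} = - \frac{153}{349} \cdot 49 + 18 \cdot 17 = \left(-153\right) \frac{1}{349} \cdot 49 + 306 = \left(- \frac{153}{349}\right) 49 + 306 = - \frac{7497}{349} + 306 = \frac{99297}{349}$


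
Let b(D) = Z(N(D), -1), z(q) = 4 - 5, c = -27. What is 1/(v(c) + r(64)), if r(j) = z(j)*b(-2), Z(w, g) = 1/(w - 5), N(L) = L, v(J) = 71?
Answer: 7/498 ≈ 0.014056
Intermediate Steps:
Z(w, g) = 1/(-5 + w)
z(q) = -1
b(D) = 1/(-5 + D)
r(j) = 1/7 (r(j) = -1/(-5 - 2) = -1/(-7) = -1*(-1/7) = 1/7)
1/(v(c) + r(64)) = 1/(71 + 1/7) = 1/(498/7) = 7/498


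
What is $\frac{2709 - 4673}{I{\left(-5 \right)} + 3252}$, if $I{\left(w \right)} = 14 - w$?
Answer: $- \frac{1964}{3271} \approx -0.60043$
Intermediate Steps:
$\frac{2709 - 4673}{I{\left(-5 \right)} + 3252} = \frac{2709 - 4673}{\left(14 - -5\right) + 3252} = - \frac{1964}{\left(14 + 5\right) + 3252} = - \frac{1964}{19 + 3252} = - \frac{1964}{3271}$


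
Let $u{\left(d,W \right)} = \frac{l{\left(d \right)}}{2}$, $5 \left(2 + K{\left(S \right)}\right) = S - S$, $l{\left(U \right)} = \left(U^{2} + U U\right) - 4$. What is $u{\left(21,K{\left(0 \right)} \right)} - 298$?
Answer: $141$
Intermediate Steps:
$l{\left(U \right)} = -4 + 2 U^{2}$ ($l{\left(U \right)} = \left(U^{2} + U^{2}\right) - 4 = 2 U^{2} - 4 = -4 + 2 U^{2}$)
$K{\left(S \right)} = -2$ ($K{\left(S \right)} = -2 + \frac{S - S}{5} = -2 + \frac{1}{5} \cdot 0 = -2 + 0 = -2$)
$u{\left(d,W \right)} = -2 + d^{2}$ ($u{\left(d,W \right)} = \frac{-4 + 2 d^{2}}{2} = \left(-4 + 2 d^{2}\right) \frac{1}{2} = -2 + d^{2}$)
$u{\left(21,K{\left(0 \right)} \right)} - 298 = \left(-2 + 21^{2}\right) - 298 = \left(-2 + 441\right) - 298 = 439 - 298 = 141$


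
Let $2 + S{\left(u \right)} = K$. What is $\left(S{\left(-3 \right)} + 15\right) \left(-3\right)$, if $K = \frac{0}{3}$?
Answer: $-39$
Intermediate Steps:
$K = 0$ ($K = 0 \cdot \frac{1}{3} = 0$)
$S{\left(u \right)} = -2$ ($S{\left(u \right)} = -2 + 0 = -2$)
$\left(S{\left(-3 \right)} + 15\right) \left(-3\right) = \left(-2 + 15\right) \left(-3\right) = 13 \left(-3\right) = -39$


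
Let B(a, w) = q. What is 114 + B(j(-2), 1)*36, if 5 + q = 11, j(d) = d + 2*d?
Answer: 330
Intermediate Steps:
j(d) = 3*d
q = 6 (q = -5 + 11 = 6)
B(a, w) = 6
114 + B(j(-2), 1)*36 = 114 + 6*36 = 114 + 216 = 330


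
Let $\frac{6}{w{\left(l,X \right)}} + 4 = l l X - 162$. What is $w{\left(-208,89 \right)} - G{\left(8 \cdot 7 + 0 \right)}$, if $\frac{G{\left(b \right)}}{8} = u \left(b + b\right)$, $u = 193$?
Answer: $- \frac{332914933117}{1925165} \approx -1.7293 \cdot 10^{5}$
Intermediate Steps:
$w{\left(l,X \right)} = \frac{6}{-166 + X l^{2}}$ ($w{\left(l,X \right)} = \frac{6}{-4 + \left(l l X - 162\right)} = \frac{6}{-4 + \left(l^{2} X - 162\right)} = \frac{6}{-4 + \left(X l^{2} - 162\right)} = \frac{6}{-4 + \left(-162 + X l^{2}\right)} = \frac{6}{-166 + X l^{2}}$)
$G{\left(b \right)} = 3088 b$ ($G{\left(b \right)} = 8 \cdot 193 \left(b + b\right) = 8 \cdot 193 \cdot 2 b = 8 \cdot 386 b = 3088 b$)
$w{\left(-208,89 \right)} - G{\left(8 \cdot 7 + 0 \right)} = \frac{6}{-166 + 89 \left(-208\right)^{2}} - 3088 \left(8 \cdot 7 + 0\right) = \frac{6}{-166 + 89 \cdot 43264} - 3088 \left(56 + 0\right) = \frac{6}{-166 + 3850496} - 3088 \cdot 56 = \frac{6}{3850330} - 172928 = 6 \cdot \frac{1}{3850330} - 172928 = \frac{3}{1925165} - 172928 = - \frac{332914933117}{1925165}$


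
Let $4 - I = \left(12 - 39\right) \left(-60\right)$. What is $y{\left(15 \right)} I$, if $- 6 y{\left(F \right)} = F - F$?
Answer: $0$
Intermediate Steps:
$y{\left(F \right)} = 0$ ($y{\left(F \right)} = - \frac{F - F}{6} = \left(- \frac{1}{6}\right) 0 = 0$)
$I = -1616$ ($I = 4 - \left(12 - 39\right) \left(-60\right) = 4 - \left(-27\right) \left(-60\right) = 4 - 1620 = -1616$)
$y{\left(15 \right)} I = 0 \left(-1616\right) = 0$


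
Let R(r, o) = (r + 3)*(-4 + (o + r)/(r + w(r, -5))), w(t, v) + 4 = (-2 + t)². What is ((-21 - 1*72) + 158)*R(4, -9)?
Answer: -9555/4 ≈ -2388.8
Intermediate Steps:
w(t, v) = -4 + (-2 + t)²
R(r, o) = (-4 + (o + r)/(r + r*(-4 + r)))*(3 + r) (R(r, o) = (r + 3)*(-4 + (o + r)/(r + r*(-4 + r))) = (3 + r)*(-4 + (o + r)/(r + r*(-4 + r))) = (-4 + (o + r)/(r + r*(-4 + r)))*(3 + r))
((-21 - 1*72) + 158)*R(4, -9) = ((-21 - 1*72) + 158)*((4² - 4*4³ + 3*(-9) + 39*4 - 9*4)/(4*(-3 + 4))) = ((-21 - 72) + 158)*((¼)*(16 - 4*64 - 27 + 156 - 36)/1) = (-93 + 158)*((¼)*1*(16 - 256 - 27 + 156 - 36)) = 65*((¼)*1*(-147)) = 65*(-147/4) = -9555/4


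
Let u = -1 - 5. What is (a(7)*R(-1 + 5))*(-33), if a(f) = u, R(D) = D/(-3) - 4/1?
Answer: -1056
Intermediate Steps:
u = -6
R(D) = -4 - D/3 (R(D) = D*(-1/3) - 4*1 = -D/3 - 4 = -4 - D/3)
a(f) = -6
(a(7)*R(-1 + 5))*(-33) = -6*(-4 - (-1 + 5)/3)*(-33) = -6*(-4 - 1/3*4)*(-33) = -6*(-4 - 4/3)*(-33) = -6*(-16/3)*(-33) = 32*(-33) = -1056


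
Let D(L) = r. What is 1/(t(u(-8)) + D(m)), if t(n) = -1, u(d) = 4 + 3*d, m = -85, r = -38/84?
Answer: -42/61 ≈ -0.68852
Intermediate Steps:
r = -19/42 (r = -38*1/84 = -19/42 ≈ -0.45238)
D(L) = -19/42
1/(t(u(-8)) + D(m)) = 1/(-1 - 19/42) = 1/(-61/42) = -42/61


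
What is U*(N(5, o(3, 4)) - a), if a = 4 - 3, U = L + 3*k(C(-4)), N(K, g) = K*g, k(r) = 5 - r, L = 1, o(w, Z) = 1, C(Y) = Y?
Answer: 112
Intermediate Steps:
U = 28 (U = 1 + 3*(5 - 1*(-4)) = 1 + 3*(5 + 4) = 1 + 3*9 = 1 + 27 = 28)
a = 1
U*(N(5, o(3, 4)) - a) = 28*(5*1 - 1*1) = 28*(5 - 1) = 28*4 = 112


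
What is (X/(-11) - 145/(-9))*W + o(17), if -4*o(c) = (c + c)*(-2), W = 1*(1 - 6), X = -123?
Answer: -11827/99 ≈ -119.46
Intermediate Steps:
W = -5 (W = 1*(-5) = -5)
o(c) = c (o(c) = -(c + c)*(-2)/4 = -2*c*(-2)/4 = -(-1)*c = c)
(X/(-11) - 145/(-9))*W + o(17) = (-123/(-11) - 145/(-9))*(-5) + 17 = (-123*(-1/11) - 145*(-⅑))*(-5) + 17 = (123/11 + 145/9)*(-5) + 17 = (2702/99)*(-5) + 17 = -13510/99 + 17 = -11827/99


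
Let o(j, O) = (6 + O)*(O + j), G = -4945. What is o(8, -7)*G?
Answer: 4945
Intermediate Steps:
o(8, -7)*G = ((-7)² + 6*(-7) + 6*8 - 7*8)*(-4945) = (49 - 42 + 48 - 56)*(-4945) = -1*(-4945) = 4945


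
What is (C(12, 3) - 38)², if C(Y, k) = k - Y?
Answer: 2209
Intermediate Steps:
(C(12, 3) - 38)² = ((3 - 1*12) - 38)² = ((3 - 12) - 38)² = (-9 - 38)² = (-47)² = 2209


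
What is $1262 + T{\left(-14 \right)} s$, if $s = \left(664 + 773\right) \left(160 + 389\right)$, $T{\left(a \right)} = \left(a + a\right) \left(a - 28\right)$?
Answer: $927762950$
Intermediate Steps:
$T{\left(a \right)} = 2 a \left(-28 + a\right)$
$s = 788913$ ($s = 1437 \cdot 549 = 788913$)
$1262 + T{\left(-14 \right)} s = 1262 + 2 \left(-14\right) \left(-28 - 14\right) 788913 = 1262 + 2 \left(-14\right) \left(-42\right) 788913 = 1262 + 1176 \cdot 788913 = 1262 + 927761688 = 927762950$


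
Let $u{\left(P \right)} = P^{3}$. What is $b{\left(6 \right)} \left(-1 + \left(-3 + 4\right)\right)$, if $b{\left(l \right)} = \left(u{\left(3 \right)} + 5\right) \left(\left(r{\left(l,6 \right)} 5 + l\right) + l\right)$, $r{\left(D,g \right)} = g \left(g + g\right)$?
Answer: $0$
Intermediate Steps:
$r{\left(D,g \right)} = 2 g^{2}$ ($r{\left(D,g \right)} = g 2 g = 2 g^{2}$)
$b{\left(l \right)} = 11520 + 64 l$ ($b{\left(l \right)} = \left(3^{3} + 5\right) \left(\left(2 \cdot 6^{2} \cdot 5 + l\right) + l\right) = \left(27 + 5\right) \left(\left(2 \cdot 36 \cdot 5 + l\right) + l\right) = 32 \left(\left(72 \cdot 5 + l\right) + l\right) = 32 \left(\left(360 + l\right) + l\right) = 32 \left(360 + 2 l\right) = 11520 + 64 l$)
$b{\left(6 \right)} \left(-1 + \left(-3 + 4\right)\right) = \left(11520 + 64 \cdot 6\right) \left(-1 + \left(-3 + 4\right)\right) = \left(11520 + 384\right) \left(-1 + 1\right) = 11904 \cdot 0 = 0$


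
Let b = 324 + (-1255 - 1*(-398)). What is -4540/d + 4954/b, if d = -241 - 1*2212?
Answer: -9732342/1307449 ≈ -7.4438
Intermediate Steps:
d = -2453 (d = -241 - 2212 = -2453)
b = -533 (b = 324 + (-1255 + 398) = 324 - 857 = -533)
-4540/d + 4954/b = -4540/(-2453) + 4954/(-533) = -4540*(-1/2453) + 4954*(-1/533) = 4540/2453 - 4954/533 = -9732342/1307449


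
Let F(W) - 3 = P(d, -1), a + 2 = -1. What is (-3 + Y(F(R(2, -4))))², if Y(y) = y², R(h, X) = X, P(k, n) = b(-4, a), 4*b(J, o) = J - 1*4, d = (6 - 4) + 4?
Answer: 4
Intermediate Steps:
d = 6 (d = 2 + 4 = 6)
a = -3 (a = -2 - 1 = -3)
b(J, o) = -1 + J/4 (b(J, o) = (J - 1*4)/4 = (J - 4)/4 = (-4 + J)/4 = -1 + J/4)
P(k, n) = -2 (P(k, n) = -1 + (¼)*(-4) = -1 - 1 = -2)
F(W) = 1 (F(W) = 3 - 2 = 1)
(-3 + Y(F(R(2, -4))))² = (-3 + 1²)² = (-3 + 1)² = (-2)² = 4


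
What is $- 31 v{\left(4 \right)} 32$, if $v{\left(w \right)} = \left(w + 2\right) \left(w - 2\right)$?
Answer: $-11904$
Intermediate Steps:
$v{\left(w \right)} = \left(-2 + w\right) \left(2 + w\right)$ ($v{\left(w \right)} = \left(2 + w\right) \left(-2 + w\right) = \left(-2 + w\right) \left(2 + w\right)$)
$- 31 v{\left(4 \right)} 32 = - 31 \left(-4 + 4^{2}\right) 32 = - 31 \left(-4 + 16\right) 32 = \left(-31\right) 12 \cdot 32 = \left(-372\right) 32 = -11904$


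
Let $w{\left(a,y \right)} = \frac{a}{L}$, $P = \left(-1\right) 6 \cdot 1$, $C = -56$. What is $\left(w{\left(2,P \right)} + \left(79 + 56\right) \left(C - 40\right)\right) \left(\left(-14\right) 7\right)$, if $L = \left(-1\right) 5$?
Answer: $\frac{6350596}{5} \approx 1.2701 \cdot 10^{6}$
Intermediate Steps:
$L = -5$
$P = -6$ ($P = \left(-6\right) 1 = -6$)
$w{\left(a,y \right)} = - \frac{a}{5}$ ($w{\left(a,y \right)} = \frac{a}{-5} = a \left(- \frac{1}{5}\right) = - \frac{a}{5}$)
$\left(w{\left(2,P \right)} + \left(79 + 56\right) \left(C - 40\right)\right) \left(\left(-14\right) 7\right) = \left(\left(- \frac{1}{5}\right) 2 + \left(79 + 56\right) \left(-56 - 40\right)\right) \left(\left(-14\right) 7\right) = \left(- \frac{2}{5} + 135 \left(-96\right)\right) \left(-98\right) = \left(- \frac{2}{5} - 12960\right) \left(-98\right) = \left(- \frac{64802}{5}\right) \left(-98\right) = \frac{6350596}{5}$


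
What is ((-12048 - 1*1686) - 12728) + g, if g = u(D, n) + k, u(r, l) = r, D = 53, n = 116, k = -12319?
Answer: -38728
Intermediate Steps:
g = -12266 (g = 53 - 12319 = -12266)
((-12048 - 1*1686) - 12728) + g = ((-12048 - 1*1686) - 12728) - 12266 = ((-12048 - 1686) - 12728) - 12266 = (-13734 - 12728) - 12266 = -26462 - 12266 = -38728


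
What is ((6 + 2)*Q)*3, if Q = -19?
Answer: -456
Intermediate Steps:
((6 + 2)*Q)*3 = ((6 + 2)*(-19))*3 = (8*(-19))*3 = -152*3 = -456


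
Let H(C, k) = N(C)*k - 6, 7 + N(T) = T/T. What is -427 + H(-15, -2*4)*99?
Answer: 3731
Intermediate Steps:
N(T) = -6 (N(T) = -7 + T/T = -7 + 1 = -6)
H(C, k) = -6 - 6*k (H(C, k) = -6*k - 6 = -6 - 6*k)
-427 + H(-15, -2*4)*99 = -427 + (-6 - (-12)*4)*99 = -427 + (-6 - 6*(-8))*99 = -427 + (-6 + 48)*99 = -427 + 42*99 = -427 + 4158 = 3731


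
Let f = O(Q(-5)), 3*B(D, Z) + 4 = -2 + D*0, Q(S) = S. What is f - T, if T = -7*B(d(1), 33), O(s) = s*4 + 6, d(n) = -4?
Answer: -28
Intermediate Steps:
O(s) = 6 + 4*s (O(s) = 4*s + 6 = 6 + 4*s)
B(D, Z) = -2 (B(D, Z) = -4/3 + (-2 + D*0)/3 = -4/3 + (-2 + 0)/3 = -4/3 + (⅓)*(-2) = -4/3 - ⅔ = -2)
f = -14 (f = 6 + 4*(-5) = 6 - 20 = -14)
T = 14 (T = -7*(-2) = 14)
f - T = -14 - 1*14 = -14 - 14 = -28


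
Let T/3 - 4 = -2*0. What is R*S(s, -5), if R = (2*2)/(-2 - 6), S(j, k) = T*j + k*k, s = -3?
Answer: 11/2 ≈ 5.5000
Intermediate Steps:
T = 12 (T = 12 + 3*(-2*0) = 12 + 3*0 = 12 + 0 = 12)
S(j, k) = k**2 + 12*j (S(j, k) = 12*j + k*k = 12*j + k**2 = k**2 + 12*j)
R = -1/2 (R = 4/(-8) = 4*(-1/8) = -1/2 ≈ -0.50000)
R*S(s, -5) = -((-5)**2 + 12*(-3))/2 = -(25 - 36)/2 = -1/2*(-11) = 11/2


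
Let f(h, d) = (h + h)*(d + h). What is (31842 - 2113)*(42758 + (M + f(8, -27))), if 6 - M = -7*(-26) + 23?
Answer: 1256198895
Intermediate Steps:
f(h, d) = 2*h*(d + h) (f(h, d) = (2*h)*(d + h) = 2*h*(d + h))
M = -199 (M = 6 - (-7*(-26) + 23) = 6 - (182 + 23) = 6 - 1*205 = 6 - 205 = -199)
(31842 - 2113)*(42758 + (M + f(8, -27))) = (31842 - 2113)*(42758 + (-199 + 2*8*(-27 + 8))) = 29729*(42758 + (-199 + 2*8*(-19))) = 29729*(42758 + (-199 - 304)) = 29729*(42758 - 503) = 29729*42255 = 1256198895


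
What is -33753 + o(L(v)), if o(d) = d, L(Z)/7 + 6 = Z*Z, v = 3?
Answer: -33732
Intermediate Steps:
L(Z) = -42 + 7*Z² (L(Z) = -42 + 7*(Z*Z) = -42 + 7*Z²)
-33753 + o(L(v)) = -33753 + (-42 + 7*3²) = -33753 + (-42 + 7*9) = -33753 + (-42 + 63) = -33753 + 21 = -33732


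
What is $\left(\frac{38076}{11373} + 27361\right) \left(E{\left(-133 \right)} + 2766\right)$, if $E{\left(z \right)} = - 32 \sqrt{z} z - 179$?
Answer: $\frac{268370834641}{3791} + \frac{441509962208 i \sqrt{133}}{3791} \approx 7.0792 \cdot 10^{7} + 1.3431 \cdot 10^{9} i$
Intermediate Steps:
$E{\left(z \right)} = -179 - 32 z^{\frac{3}{2}}$ ($E{\left(z \right)} = - 32 z^{\frac{3}{2}} - 179 = -179 - 32 z^{\frac{3}{2}}$)
$\left(\frac{38076}{11373} + 27361\right) \left(E{\left(-133 \right)} + 2766\right) = \left(\frac{38076}{11373} + 27361\right) \left(\left(-179 - 32 \left(-133\right)^{\frac{3}{2}}\right) + 2766\right) = \left(38076 \cdot \frac{1}{11373} + 27361\right) \left(\left(-179 - 32 \left(- 133 i \sqrt{133}\right)\right) + 2766\right) = \left(\frac{12692}{3791} + 27361\right) \left(\left(-179 + 4256 i \sqrt{133}\right) + 2766\right) = \frac{103738243 \left(2587 + 4256 i \sqrt{133}\right)}{3791} = \frac{268370834641}{3791} + \frac{441509962208 i \sqrt{133}}{3791}$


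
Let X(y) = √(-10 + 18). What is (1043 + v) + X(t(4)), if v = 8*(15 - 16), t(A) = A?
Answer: 1035 + 2*√2 ≈ 1037.8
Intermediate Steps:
X(y) = 2*√2 (X(y) = √8 = 2*√2)
v = -8 (v = 8*(-1) = -8)
(1043 + v) + X(t(4)) = (1043 - 8) + 2*√2 = 1035 + 2*√2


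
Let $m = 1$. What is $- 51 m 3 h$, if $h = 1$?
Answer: $-153$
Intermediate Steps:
$- 51 m 3 h = - 51 \cdot 1 \cdot 3 \cdot 1 = - 51 \cdot 3 \cdot 1 = \left(-51\right) 3 = -153$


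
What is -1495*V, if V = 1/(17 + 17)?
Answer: -1495/34 ≈ -43.971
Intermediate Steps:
V = 1/34 ≈ 0.029412
-1495*V = -1495*1/34 = -1495/34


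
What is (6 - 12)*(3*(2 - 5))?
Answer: 54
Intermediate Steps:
(6 - 12)*(3*(2 - 5)) = -18*(-3) = -6*(-9) = 54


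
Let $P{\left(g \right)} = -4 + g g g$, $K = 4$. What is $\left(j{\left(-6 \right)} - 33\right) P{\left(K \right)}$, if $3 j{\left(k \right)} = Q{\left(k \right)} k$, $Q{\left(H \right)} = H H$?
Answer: $-6300$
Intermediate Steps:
$Q{\left(H \right)} = H^{2}$
$P{\left(g \right)} = -4 + g^{3}$ ($P{\left(g \right)} = -4 + g^{2} g = -4 + g^{3}$)
$j{\left(k \right)} = \frac{k^{3}}{3}$ ($j{\left(k \right)} = \frac{k^{2} k}{3} = \frac{k^{3}}{3}$)
$\left(j{\left(-6 \right)} - 33\right) P{\left(K \right)} = \left(\frac{\left(-6\right)^{3}}{3} - 33\right) \left(-4 + 4^{3}\right) = \left(\frac{1}{3} \left(-216\right) - 33\right) \left(-4 + 64\right) = \left(-72 - 33\right) 60 = \left(-105\right) 60 = -6300$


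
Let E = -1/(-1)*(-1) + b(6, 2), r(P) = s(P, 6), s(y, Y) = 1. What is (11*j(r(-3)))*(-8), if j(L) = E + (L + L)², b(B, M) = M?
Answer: -440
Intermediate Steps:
r(P) = 1
E = 1 (E = -1/(-1)*(-1) + 2 = -1*(-1)*(-1) + 2 = 1*(-1) + 2 = -1 + 2 = 1)
j(L) = 1 + 4*L² (j(L) = 1 + (L + L)² = 1 + (2*L)² = 1 + 4*L²)
(11*j(r(-3)))*(-8) = (11*(1 + 4*1²))*(-8) = (11*(1 + 4*1))*(-8) = (11*(1 + 4))*(-8) = (11*5)*(-8) = 55*(-8) = -440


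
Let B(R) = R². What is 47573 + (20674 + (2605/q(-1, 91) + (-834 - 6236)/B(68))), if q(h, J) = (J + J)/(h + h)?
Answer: 14352278379/210392 ≈ 68217.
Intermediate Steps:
q(h, J) = J/h (q(h, J) = (2*J)/((2*h)) = (2*J)*(1/(2*h)) = J/h)
47573 + (20674 + (2605/q(-1, 91) + (-834 - 6236)/B(68))) = 47573 + (20674 + (2605/((91/(-1))) + (-834 - 6236)/(68²))) = 47573 + (20674 + (2605/((91*(-1))) - 7070/4624)) = 47573 + (20674 + (2605/(-91) - 7070*1/4624)) = 47573 + (20674 + (2605*(-1/91) - 3535/2312)) = 47573 + (20674 + (-2605/91 - 3535/2312)) = 47573 + (20674 - 6344445/210392) = 47573 + 4343299763/210392 = 14352278379/210392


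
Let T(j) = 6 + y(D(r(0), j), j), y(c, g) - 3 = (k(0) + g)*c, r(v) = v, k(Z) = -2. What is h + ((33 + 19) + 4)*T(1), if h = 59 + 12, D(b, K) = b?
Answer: 575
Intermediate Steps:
h = 71
y(c, g) = 3 + c*(-2 + g) (y(c, g) = 3 + (-2 + g)*c = 3 + c*(-2 + g))
T(j) = 9 (T(j) = 6 + (3 - 2*0 + 0*j) = 6 + (3 + 0 + 0) = 6 + 3 = 9)
h + ((33 + 19) + 4)*T(1) = 71 + ((33 + 19) + 4)*9 = 71 + (52 + 4)*9 = 71 + 56*9 = 71 + 504 = 575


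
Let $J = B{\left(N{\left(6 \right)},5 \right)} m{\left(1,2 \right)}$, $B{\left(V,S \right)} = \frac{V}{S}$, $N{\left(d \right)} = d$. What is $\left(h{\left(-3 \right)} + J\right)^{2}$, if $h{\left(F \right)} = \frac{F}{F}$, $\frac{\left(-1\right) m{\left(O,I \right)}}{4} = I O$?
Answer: $\frac{1849}{25} \approx 73.96$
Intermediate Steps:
$m{\left(O,I \right)} = - 4 I O$
$h{\left(F \right)} = 1$
$J = - \frac{48}{5}$ ($J = \frac{6}{5} \left(\left(-4\right) 2 \cdot 1\right) = 6 \cdot \frac{1}{5} \left(-8\right) = \frac{6}{5} \left(-8\right) = - \frac{48}{5} \approx -9.6$)
$\left(h{\left(-3 \right)} + J\right)^{2} = \left(1 - \frac{48}{5}\right)^{2} = \left(- \frac{43}{5}\right)^{2} = \frac{1849}{25}$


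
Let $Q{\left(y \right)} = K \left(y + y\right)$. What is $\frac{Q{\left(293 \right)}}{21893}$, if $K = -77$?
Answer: $- \frac{45122}{21893} \approx -2.061$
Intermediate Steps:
$Q{\left(y \right)} = - 154 y$ ($Q{\left(y \right)} = - 77 \left(y + y\right) = - 77 \cdot 2 y = - 154 y$)
$\frac{Q{\left(293 \right)}}{21893} = \frac{\left(-154\right) 293}{21893} = \left(-45122\right) \frac{1}{21893} = - \frac{45122}{21893}$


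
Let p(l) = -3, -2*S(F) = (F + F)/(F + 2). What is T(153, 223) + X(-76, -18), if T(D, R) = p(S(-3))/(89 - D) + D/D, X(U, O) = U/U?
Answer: 131/64 ≈ 2.0469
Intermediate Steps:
X(U, O) = 1
S(F) = -F/(2 + F) (S(F) = -(F + F)/(2*(F + 2)) = -2*F/(2*(2 + F)) = -F/(2 + F))
T(D, R) = 1 - 3/(89 - D) (T(D, R) = -3/(89 - D) + D/D = -3/(89 - D) + 1 = 1 - 3/(89 - D))
T(153, 223) + X(-76, -18) = (-86 + 153)/(-89 + 153) + 1 = 67/64 + 1 = 131/64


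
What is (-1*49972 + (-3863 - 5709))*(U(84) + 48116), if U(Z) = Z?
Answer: -2870020800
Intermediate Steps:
(-1*49972 + (-3863 - 5709))*(U(84) + 48116) = (-1*49972 + (-3863 - 5709))*(84 + 48116) = (-49972 - 9572)*48200 = -59544*48200 = -2870020800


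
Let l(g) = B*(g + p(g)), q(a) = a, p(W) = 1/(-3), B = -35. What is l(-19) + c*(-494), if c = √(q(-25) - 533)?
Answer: 2030/3 - 1482*I*√62 ≈ 676.67 - 11669.0*I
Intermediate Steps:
p(W) = -⅓
l(g) = 35/3 - 35*g (l(g) = -35*(g - ⅓) = -35*(-⅓ + g) = 35/3 - 35*g)
c = 3*I*√62 (c = √(-25 - 533) = √(-558) = 3*I*√62 ≈ 23.622*I)
l(-19) + c*(-494) = (35/3 - 35*(-19)) + (3*I*√62)*(-494) = (35/3 + 665) - 1482*I*√62 = 2030/3 - 1482*I*√62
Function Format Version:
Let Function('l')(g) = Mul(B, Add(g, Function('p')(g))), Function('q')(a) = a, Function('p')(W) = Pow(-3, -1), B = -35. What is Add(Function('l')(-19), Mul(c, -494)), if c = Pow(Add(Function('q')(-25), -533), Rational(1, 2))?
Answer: Add(Rational(2030, 3), Mul(-1482, I, Pow(62, Rational(1, 2)))) ≈ Add(676.67, Mul(-11669., I))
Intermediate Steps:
Function('p')(W) = Rational(-1, 3)
Function('l')(g) = Add(Rational(35, 3), Mul(-35, g)) (Function('l')(g) = Mul(-35, Add(g, Rational(-1, 3))) = Mul(-35, Add(Rational(-1, 3), g)) = Add(Rational(35, 3), Mul(-35, g)))
c = Mul(3, I, Pow(62, Rational(1, 2))) (c = Pow(Add(-25, -533), Rational(1, 2)) = Pow(-558, Rational(1, 2)) = Mul(3, I, Pow(62, Rational(1, 2))) ≈ Mul(23.622, I))
Add(Function('l')(-19), Mul(c, -494)) = Add(Add(Rational(35, 3), Mul(-35, -19)), Mul(Mul(3, I, Pow(62, Rational(1, 2))), -494)) = Add(Add(Rational(35, 3), 665), Mul(-1482, I, Pow(62, Rational(1, 2)))) = Add(Rational(2030, 3), Mul(-1482, I, Pow(62, Rational(1, 2))))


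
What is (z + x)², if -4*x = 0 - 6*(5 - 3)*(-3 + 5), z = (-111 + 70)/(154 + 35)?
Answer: 1194649/35721 ≈ 33.444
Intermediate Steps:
z = -41/189 ≈ -0.21693
x = 6 (x = -(0 - 6*(5 - 3)*(-3 + 5))/4 = -(0 - 12*2)/4 = -(0 - 6*4)/4 = -(0 - 24)/4 = -¼*(-24) = 6)
(z + x)² = (-41/189 + 6)² = (1093/189)² = 1194649/35721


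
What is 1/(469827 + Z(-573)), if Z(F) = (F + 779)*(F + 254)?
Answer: 1/404113 ≈ 2.4746e-6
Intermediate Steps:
Z(F) = (254 + F)*(779 + F) (Z(F) = (779 + F)*(254 + F) = (254 + F)*(779 + F))
1/(469827 + Z(-573)) = 1/(469827 + (197866 + (-573)**2 + 1033*(-573))) = 1/(469827 + (197866 + 328329 - 591909)) = 1/(469827 - 65714) = 1/404113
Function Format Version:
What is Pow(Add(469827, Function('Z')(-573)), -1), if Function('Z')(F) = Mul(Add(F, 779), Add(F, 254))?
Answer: Rational(1, 404113) ≈ 2.4746e-6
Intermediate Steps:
Function('Z')(F) = Mul(Add(254, F), Add(779, F)) (Function('Z')(F) = Mul(Add(779, F), Add(254, F)) = Mul(Add(254, F), Add(779, F)))
Pow(Add(469827, Function('Z')(-573)), -1) = Pow(Add(469827, Add(197866, Pow(-573, 2), Mul(1033, -573))), -1) = Pow(Add(469827, Add(197866, 328329, -591909)), -1) = Pow(Add(469827, -65714), -1) = Pow(404113, -1) = Rational(1, 404113)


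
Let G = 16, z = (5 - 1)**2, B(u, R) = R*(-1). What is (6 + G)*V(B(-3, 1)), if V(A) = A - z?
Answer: -374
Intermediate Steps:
B(u, R) = -R
z = 16 (z = 4**2 = 16)
V(A) = -16 + A (V(A) = A - 1*16 = A - 16 = -16 + A)
(6 + G)*V(B(-3, 1)) = (6 + 16)*(-16 - 1*1) = 22*(-16 - 1) = 22*(-17) = -374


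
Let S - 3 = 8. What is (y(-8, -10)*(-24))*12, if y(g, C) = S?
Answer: -3168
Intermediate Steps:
S = 11 (S = 3 + 8 = 11)
y(g, C) = 11
(y(-8, -10)*(-24))*12 = (11*(-24))*12 = -264*12 = -3168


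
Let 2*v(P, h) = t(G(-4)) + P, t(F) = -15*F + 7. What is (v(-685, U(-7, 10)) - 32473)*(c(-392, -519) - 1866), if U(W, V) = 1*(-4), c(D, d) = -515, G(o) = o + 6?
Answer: 78161087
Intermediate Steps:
G(o) = 6 + o
t(F) = 7 - 15*F
U(W, V) = -4
v(P, h) = -23/2 + P/2 (v(P, h) = ((7 - 15*(6 - 4)) + P)/2 = ((7 - 15*2) + P)/2 = ((7 - 30) + P)/2 = (-23 + P)/2 = -23/2 + P/2)
(v(-685, U(-7, 10)) - 32473)*(c(-392, -519) - 1866) = ((-23/2 + (½)*(-685)) - 32473)*(-515 - 1866) = ((-23/2 - 685/2) - 32473)*(-2381) = (-354 - 32473)*(-2381) = -32827*(-2381) = 78161087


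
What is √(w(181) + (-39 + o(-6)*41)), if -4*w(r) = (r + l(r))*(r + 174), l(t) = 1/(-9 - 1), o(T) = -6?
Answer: I*√261438/4 ≈ 127.83*I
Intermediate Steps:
l(t) = -⅒ (l(t) = 1/(-10) = -⅒)
w(r) = -(174 + r)*(-⅒ + r)/4 (w(r) = -(r - ⅒)*(r + 174)/4 = -(-⅒ + r)*(174 + r)/4 = -(174 + r)*(-⅒ + r)/4)
√(w(181) + (-39 + o(-6)*41)) = √((87/20 - 1739/40*181 - ¼*181²) + (-39 - 6*41)) = √((87/20 - 314759/40 - ¼*32761) + (-39 - 246)) = √((87/20 - 314759/40 - 32761/4) - 285) = √(-128439/8 - 285) = √(-130719/8) = I*√261438/4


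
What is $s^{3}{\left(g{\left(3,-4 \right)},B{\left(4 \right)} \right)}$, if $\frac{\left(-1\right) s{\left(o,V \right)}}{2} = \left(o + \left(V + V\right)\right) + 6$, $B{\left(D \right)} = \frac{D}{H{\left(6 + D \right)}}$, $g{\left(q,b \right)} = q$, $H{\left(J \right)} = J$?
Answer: $- \frac{941192}{125} \approx -7529.5$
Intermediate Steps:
$B{\left(D \right)} = \frac{D}{6 + D}$
$s{\left(o,V \right)} = -12 - 4 V - 2 o$ ($s{\left(o,V \right)} = - 2 \left(\left(o + \left(V + V\right)\right) + 6\right) = - 2 \left(\left(o + 2 V\right) + 6\right) = - 2 \left(6 + o + 2 V\right) = -12 - 4 V - 2 o$)
$s^{3}{\left(g{\left(3,-4 \right)},B{\left(4 \right)} \right)} = \left(-12 - 4 \frac{4}{6 + 4} - 6\right)^{3} = \left(-12 - 4 \cdot \frac{4}{10} - 6\right)^{3} = \left(-12 - 4 \cdot 4 \cdot \frac{1}{10} - 6\right)^{3} = \left(-12 - \frac{8}{5} - 6\right)^{3} = \left(- \frac{98}{5}\right)^{3} = - \frac{941192}{125}$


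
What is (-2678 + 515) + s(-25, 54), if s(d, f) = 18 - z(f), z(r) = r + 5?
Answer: -2204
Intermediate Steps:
z(r) = 5 + r
s(d, f) = 13 - f (s(d, f) = 18 - (5 + f) = 18 + (-5 - f) = 13 - f)
(-2678 + 515) + s(-25, 54) = (-2678 + 515) + (13 - 1*54) = -2163 + (13 - 54) = -2163 - 41 = -2204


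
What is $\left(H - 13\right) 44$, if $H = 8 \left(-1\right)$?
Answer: $-924$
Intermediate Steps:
$H = -8$
$\left(H - 13\right) 44 = \left(-8 - 13\right) 44 = \left(-21\right) 44 = -924$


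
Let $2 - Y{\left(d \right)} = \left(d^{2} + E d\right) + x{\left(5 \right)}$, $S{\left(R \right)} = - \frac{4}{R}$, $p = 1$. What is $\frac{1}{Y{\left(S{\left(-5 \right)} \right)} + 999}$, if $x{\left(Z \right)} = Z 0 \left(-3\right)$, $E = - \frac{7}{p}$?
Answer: $\frac{25}{25149} \approx 0.00099408$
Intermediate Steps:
$E = -7$ ($E = - \frac{7}{1} = \left(-7\right) 1 = -7$)
$x{\left(Z \right)} = 0$ ($x{\left(Z \right)} = 0 \left(-3\right) = 0$)
$Y{\left(d \right)} = 2 - d^{2} + 7 d$ ($Y{\left(d \right)} = 2 - \left(\left(d^{2} - 7 d\right) + 0\right) = 2 - \left(d^{2} - 7 d\right) = 2 - d^{2} + 7 d$)
$\frac{1}{Y{\left(S{\left(-5 \right)} \right)} + 999} = \frac{1}{\left(2 - \left(- \frac{4}{-5}\right)^{2} + 7 \left(- \frac{4}{-5}\right)\right) + 999} = \frac{1}{\left(2 - \left(\left(-4\right) \left(- \frac{1}{5}\right)\right)^{2} + 7 \left(\left(-4\right) \left(- \frac{1}{5}\right)\right)\right) + 999} = \frac{1}{\left(2 - \left(\frac{4}{5}\right)^{2} + 7 \cdot \frac{4}{5}\right) + 999} = \frac{1}{\left(2 - \frac{16}{25} + \frac{28}{5}\right) + 999} = \frac{1}{\frac{174}{25} + 999} = \frac{1}{\frac{25149}{25}} = \frac{25}{25149}$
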